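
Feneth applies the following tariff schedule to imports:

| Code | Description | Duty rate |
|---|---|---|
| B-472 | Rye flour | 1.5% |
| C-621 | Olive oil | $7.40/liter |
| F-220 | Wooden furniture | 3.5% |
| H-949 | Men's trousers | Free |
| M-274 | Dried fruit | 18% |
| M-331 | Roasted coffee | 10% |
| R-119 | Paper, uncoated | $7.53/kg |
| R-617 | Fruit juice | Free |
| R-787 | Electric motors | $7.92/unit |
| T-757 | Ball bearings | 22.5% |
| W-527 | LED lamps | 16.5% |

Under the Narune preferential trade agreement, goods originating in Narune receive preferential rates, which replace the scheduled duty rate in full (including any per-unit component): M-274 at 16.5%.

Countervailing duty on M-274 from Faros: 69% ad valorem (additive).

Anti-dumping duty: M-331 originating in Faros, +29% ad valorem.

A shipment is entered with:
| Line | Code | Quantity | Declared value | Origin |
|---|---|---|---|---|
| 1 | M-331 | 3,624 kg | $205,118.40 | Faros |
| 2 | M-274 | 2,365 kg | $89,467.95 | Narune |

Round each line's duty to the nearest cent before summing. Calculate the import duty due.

Line 1 (M-331, Faros, 3,624 kg, $205,118.40):
Base rate for M-331 is 10%.
Additional duty on M-331 from Faros: +29%. Applied ad valorem rate: 10% + 29% = 39%.
Duty = $205,118.40 × 39% = $79,996.18.
Line 2 (M-274, Narune, 2,365 kg, $89,467.95):
Base rate for M-274 is 18%.
Origin Narune qualifies under the Feneth–Narune agreement and M-274 is covered: preferential rate 16.5% applies instead.
The additional-duty order on M-274 targets Faros, not Narune; it does not apply.
Duty = $89,467.95 × 16.5% = $14,762.21.
Total = $79,996.18 + $14,762.21 = $94,758.39.

$94,758.39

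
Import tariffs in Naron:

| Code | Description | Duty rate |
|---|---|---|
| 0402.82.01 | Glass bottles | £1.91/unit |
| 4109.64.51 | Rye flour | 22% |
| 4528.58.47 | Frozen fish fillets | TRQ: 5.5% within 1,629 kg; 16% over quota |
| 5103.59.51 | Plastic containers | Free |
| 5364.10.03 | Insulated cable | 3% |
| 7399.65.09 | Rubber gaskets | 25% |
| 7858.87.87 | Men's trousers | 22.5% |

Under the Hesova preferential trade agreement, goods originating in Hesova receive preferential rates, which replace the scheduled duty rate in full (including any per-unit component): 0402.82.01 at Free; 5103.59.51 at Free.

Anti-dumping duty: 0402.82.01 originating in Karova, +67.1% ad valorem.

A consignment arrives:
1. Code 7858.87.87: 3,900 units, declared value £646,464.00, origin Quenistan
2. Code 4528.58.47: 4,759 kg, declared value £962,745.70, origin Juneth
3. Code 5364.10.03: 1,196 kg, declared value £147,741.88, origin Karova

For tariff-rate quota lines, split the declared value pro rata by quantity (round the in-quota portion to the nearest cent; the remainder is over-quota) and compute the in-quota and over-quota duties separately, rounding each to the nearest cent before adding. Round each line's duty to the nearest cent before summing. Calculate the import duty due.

£269,323.57

Line 1 (7858.87.87, Quenistan, 3,900 units, £646,464.00):
Base rate for 7858.87.87 is 22.5%.
Duty = £646,464.00 × 22.5% = £145,454.40.
Line 2 (4528.58.47, Juneth, 4,759 kg, £962,745.70):
Code 4528.58.47 is under a tariff-rate quota (threshold 1,629 kg). In-quota: 1,629 kg at 5.5%; over-quota: 3,130 kg at 16%.
Pro-rata value split: in-quota = £962,745.70 × 1,629/4,759 = £329,546.70; over-quota = £962,745.70 − £329,546.70 = £633,199.00.
In-quota duty = £329,546.70 × 5.5% = £18,125.07. Over-quota duty = £633,199.00 × 16% = £101,311.84.
Line duty = £18,125.07 + £101,311.84 = £119,436.91.
Line 3 (5364.10.03, Karova, 1,196 kg, £147,741.88):
Base rate for 5364.10.03 is 3%.
Duty = £147,741.88 × 3% = £4,432.26.
Total = £145,454.40 + £119,436.91 + £4,432.26 = £269,323.57.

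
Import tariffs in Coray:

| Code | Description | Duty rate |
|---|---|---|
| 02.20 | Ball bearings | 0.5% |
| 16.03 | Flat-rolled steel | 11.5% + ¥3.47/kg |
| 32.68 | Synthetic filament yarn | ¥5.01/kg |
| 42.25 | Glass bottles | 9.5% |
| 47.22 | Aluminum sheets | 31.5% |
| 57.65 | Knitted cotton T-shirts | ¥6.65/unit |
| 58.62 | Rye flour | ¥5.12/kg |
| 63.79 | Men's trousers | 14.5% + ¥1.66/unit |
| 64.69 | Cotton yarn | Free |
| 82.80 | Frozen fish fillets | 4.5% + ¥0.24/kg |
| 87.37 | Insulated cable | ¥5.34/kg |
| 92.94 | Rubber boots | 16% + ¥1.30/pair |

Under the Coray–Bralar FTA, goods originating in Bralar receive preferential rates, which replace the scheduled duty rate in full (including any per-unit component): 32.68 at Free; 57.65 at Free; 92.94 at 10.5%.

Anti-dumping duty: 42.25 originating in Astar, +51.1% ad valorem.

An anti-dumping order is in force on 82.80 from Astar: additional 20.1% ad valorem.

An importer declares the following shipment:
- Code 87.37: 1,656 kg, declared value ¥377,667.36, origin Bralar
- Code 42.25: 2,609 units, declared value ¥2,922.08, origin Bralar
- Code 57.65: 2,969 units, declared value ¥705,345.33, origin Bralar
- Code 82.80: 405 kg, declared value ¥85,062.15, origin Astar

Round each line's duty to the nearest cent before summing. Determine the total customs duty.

Line 1 (87.37, Bralar, 1,656 kg, ¥377,667.36):
Base rate for 87.37 is ¥5.34/kg.
Origin Bralar is the FTA partner but 87.37 is not on the preference list; base rate stands.
Duty = 1,656 × ¥5.34 = ¥8,843.04.
Line 2 (42.25, Bralar, 2,609 units, ¥2,922.08):
Base rate for 42.25 is 9.5%.
Origin Bralar is the FTA partner but 42.25 is not on the preference list; base rate stands.
The additional-duty order on 42.25 targets Astar, not Bralar; it does not apply.
Duty = ¥2,922.08 × 9.5% = ¥277.60.
Line 3 (57.65, Bralar, 2,969 units, ¥705,345.33):
Base rate for 57.65 is ¥6.65/unit.
Origin Bralar qualifies under the Coray–Bralar agreement and 57.65 is covered: preferential rate Free applies instead.
Duty = ¥705,345.33 × 0% = ¥0.00.
Line 4 (82.80, Astar, 405 kg, ¥85,062.15):
Base rate for 82.80 is 4.5% + ¥0.24/kg.
Additional duty on 82.80 from Astar: +20.1%. Applied ad valorem rate: 4.5% + 20.1% = 24.6%.
Duty = ¥85,062.15 × 24.6% + 405 × ¥0.24 = ¥21,022.49.
Total = ¥8,843.04 + ¥277.60 + ¥0.00 + ¥21,022.49 = ¥30,143.13.

¥30,143.13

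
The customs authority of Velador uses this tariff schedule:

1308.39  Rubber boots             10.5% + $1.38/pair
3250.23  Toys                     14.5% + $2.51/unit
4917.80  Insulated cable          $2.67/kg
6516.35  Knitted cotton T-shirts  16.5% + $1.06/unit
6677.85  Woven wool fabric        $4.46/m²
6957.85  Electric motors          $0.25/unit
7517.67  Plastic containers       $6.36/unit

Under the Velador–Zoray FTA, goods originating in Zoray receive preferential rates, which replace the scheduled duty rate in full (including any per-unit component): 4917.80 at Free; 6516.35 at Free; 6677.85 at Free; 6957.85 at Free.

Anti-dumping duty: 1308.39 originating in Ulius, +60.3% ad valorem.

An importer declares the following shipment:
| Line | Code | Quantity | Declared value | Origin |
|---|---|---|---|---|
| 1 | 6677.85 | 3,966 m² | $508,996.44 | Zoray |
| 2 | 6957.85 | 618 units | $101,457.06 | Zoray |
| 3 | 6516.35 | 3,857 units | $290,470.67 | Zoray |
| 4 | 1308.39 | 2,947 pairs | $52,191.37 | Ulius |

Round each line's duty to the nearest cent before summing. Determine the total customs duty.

$41,018.35

Line 1 (6677.85, Zoray, 3,966 m², $508,996.44):
Base rate for 6677.85 is $4.46/m².
Origin Zoray qualifies under the Velador–Zoray agreement and 6677.85 is covered: preferential rate Free applies instead.
Duty = $508,996.44 × 0% = $0.00.
Line 2 (6957.85, Zoray, 618 units, $101,457.06):
Base rate for 6957.85 is $0.25/unit.
Origin Zoray qualifies under the Velador–Zoray agreement and 6957.85 is covered: preferential rate Free applies instead.
Duty = $101,457.06 × 0% = $0.00.
Line 3 (6516.35, Zoray, 3,857 units, $290,470.67):
Base rate for 6516.35 is 16.5% + $1.06/unit.
Origin Zoray qualifies under the Velador–Zoray agreement and 6516.35 is covered: preferential rate Free applies instead.
Duty = $290,470.67 × 0% = $0.00.
Line 4 (1308.39, Ulius, 2,947 pairs, $52,191.37):
Base rate for 1308.39 is 10.5% + $1.38/pair.
Additional duty on 1308.39 from Ulius: +60.3%. Applied ad valorem rate: 10.5% + 60.3% = 70.8%.
Duty = $52,191.37 × 70.8% + 2,947 × $1.38 = $41,018.35.
Total = $0.00 + $0.00 + $0.00 + $41,018.35 = $41,018.35.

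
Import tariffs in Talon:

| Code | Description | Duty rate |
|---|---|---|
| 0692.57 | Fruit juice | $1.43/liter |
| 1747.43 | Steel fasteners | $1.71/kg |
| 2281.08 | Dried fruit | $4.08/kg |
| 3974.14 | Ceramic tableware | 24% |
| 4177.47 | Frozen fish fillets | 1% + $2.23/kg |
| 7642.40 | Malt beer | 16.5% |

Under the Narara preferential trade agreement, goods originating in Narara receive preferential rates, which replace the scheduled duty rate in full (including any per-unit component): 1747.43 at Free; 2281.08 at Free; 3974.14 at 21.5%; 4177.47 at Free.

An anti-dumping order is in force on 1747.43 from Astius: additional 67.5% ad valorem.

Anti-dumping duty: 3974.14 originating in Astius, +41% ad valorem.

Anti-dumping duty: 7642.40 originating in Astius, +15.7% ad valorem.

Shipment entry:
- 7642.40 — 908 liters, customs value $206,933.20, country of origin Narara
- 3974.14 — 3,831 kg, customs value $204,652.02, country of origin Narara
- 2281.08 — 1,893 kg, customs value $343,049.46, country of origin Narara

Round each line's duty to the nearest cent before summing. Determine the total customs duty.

Line 1 (7642.40, Narara, 908 liters, $206,933.20):
Base rate for 7642.40 is 16.5%.
Origin Narara is the FTA partner but 7642.40 is not on the preference list; base rate stands.
The additional-duty order on 7642.40 targets Astius, not Narara; it does not apply.
Duty = $206,933.20 × 16.5% = $34,143.98.
Line 2 (3974.14, Narara, 3,831 kg, $204,652.02):
Base rate for 3974.14 is 24%.
Origin Narara qualifies under the Talon–Narara agreement and 3974.14 is covered: preferential rate 21.5% applies instead.
The additional-duty order on 3974.14 targets Astius, not Narara; it does not apply.
Duty = $204,652.02 × 21.5% = $44,000.18.
Line 3 (2281.08, Narara, 1,893 kg, $343,049.46):
Base rate for 2281.08 is $4.08/kg.
Origin Narara qualifies under the Talon–Narara agreement and 2281.08 is covered: preferential rate Free applies instead.
Duty = $343,049.46 × 0% = $0.00.
Total = $34,143.98 + $44,000.18 + $0.00 = $78,144.16.

$78,144.16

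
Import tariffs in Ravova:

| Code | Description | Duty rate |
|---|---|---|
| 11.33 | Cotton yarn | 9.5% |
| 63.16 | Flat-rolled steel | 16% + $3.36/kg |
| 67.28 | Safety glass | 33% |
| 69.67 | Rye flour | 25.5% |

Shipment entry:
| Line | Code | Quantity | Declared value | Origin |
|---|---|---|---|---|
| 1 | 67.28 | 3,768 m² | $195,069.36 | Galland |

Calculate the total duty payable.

Line 1 (67.28, Galland, 3,768 m², $195,069.36):
Base rate for 67.28 is 33%.
Duty = $195,069.36 × 33% = $64,372.89.

$64,372.89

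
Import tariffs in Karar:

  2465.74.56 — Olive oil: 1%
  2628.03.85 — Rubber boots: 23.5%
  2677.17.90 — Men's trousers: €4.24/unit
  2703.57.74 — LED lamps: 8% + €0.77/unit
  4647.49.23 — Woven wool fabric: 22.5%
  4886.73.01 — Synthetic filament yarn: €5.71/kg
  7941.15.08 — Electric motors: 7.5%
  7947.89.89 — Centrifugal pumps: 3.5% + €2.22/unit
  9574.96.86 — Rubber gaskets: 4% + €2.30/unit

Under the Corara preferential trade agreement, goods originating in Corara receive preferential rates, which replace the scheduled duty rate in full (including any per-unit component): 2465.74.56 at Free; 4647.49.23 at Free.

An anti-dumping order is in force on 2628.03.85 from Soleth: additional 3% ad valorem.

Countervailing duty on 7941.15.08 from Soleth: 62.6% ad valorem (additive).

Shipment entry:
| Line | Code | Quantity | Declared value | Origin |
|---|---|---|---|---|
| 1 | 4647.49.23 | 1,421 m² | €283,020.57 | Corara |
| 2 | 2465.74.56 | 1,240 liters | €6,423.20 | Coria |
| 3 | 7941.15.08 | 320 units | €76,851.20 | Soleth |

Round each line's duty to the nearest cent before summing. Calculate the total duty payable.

€53,936.92

Line 1 (4647.49.23, Corara, 1,421 m², €283,020.57):
Base rate for 4647.49.23 is 22.5%.
Origin Corara qualifies under the Karar–Corara agreement and 4647.49.23 is covered: preferential rate Free applies instead.
Duty = €283,020.57 × 0% = €0.00.
Line 2 (2465.74.56, Coria, 1,240 liters, €6,423.20):
Base rate for 2465.74.56 is 1%.
2465.74.56 has an FTA preferential rate, but origin Coria is not Corara; base rate stands.
Duty = €6,423.20 × 1% = €64.23.
Line 3 (7941.15.08, Soleth, 320 units, €76,851.20):
Base rate for 7941.15.08 is 7.5%.
Additional duty on 7941.15.08 from Soleth: +62.6%. Applied ad valorem rate: 7.5% + 62.6% = 70.1%.
Duty = €76,851.20 × 70.1% = €53,872.69.
Total = €0.00 + €64.23 + €53,872.69 = €53,936.92.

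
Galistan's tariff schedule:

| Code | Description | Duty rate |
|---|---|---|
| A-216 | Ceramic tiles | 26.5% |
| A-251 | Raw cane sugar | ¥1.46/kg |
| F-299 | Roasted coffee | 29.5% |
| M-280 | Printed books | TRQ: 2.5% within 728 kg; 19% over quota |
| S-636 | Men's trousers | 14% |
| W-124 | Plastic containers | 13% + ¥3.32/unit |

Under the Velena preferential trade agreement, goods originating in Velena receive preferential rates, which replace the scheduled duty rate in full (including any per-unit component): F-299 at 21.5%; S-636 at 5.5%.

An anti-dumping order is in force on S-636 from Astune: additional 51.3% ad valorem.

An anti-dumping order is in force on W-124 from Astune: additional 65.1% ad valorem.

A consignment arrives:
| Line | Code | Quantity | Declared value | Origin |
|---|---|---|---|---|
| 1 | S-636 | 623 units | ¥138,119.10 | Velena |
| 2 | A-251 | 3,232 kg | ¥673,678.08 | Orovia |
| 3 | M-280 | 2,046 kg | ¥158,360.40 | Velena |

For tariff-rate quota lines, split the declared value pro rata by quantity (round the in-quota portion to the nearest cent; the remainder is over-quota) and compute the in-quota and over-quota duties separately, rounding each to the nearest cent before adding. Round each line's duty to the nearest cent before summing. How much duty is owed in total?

¥33,106.46

Line 1 (S-636, Velena, 623 units, ¥138,119.10):
Base rate for S-636 is 14%.
Origin Velena qualifies under the Galistan–Velena agreement and S-636 is covered: preferential rate 5.5% applies instead.
The additional-duty order on S-636 targets Astune, not Velena; it does not apply.
Duty = ¥138,119.10 × 5.5% = ¥7,596.55.
Line 2 (A-251, Orovia, 3,232 kg, ¥673,678.08):
Base rate for A-251 is ¥1.46/kg.
Duty = 3,232 × ¥1.46 = ¥4,718.72.
Line 3 (M-280, Velena, 2,046 kg, ¥158,360.40):
Code M-280 is under a tariff-rate quota (threshold 728 kg). In-quota: 728 kg at 2.5%; over-quota: 1,318 kg at 19%.
Pro-rata value split: in-quota = ¥158,360.40 × 728/2,046 = ¥56,347.20; over-quota = ¥158,360.40 − ¥56,347.20 = ¥102,013.20.
In-quota duty = ¥56,347.20 × 2.5% = ¥1,408.68. Over-quota duty = ¥102,013.20 × 19% = ¥19,382.51.
Line duty = ¥1,408.68 + ¥19,382.51 = ¥20,791.19.
Total = ¥7,596.55 + ¥4,718.72 + ¥20,791.19 = ¥33,106.46.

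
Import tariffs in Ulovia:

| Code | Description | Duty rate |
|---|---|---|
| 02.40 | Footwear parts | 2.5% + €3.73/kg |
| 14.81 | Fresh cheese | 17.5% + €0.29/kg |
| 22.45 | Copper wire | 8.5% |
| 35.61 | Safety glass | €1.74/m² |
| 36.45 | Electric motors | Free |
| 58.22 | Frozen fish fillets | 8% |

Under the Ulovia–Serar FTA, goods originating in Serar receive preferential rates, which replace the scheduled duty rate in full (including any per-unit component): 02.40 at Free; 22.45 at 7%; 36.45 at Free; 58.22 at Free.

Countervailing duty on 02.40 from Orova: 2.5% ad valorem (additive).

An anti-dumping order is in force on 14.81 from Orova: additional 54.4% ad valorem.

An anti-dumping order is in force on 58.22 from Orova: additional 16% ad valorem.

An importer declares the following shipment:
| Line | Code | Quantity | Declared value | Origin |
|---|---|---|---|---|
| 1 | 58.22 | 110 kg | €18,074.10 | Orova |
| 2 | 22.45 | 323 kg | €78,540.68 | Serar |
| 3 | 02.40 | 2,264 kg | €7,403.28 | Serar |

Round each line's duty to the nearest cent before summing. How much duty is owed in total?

€9,835.63

Line 1 (58.22, Orova, 110 kg, €18,074.10):
Base rate for 58.22 is 8%.
58.22 has an FTA preferential rate, but origin Orova is not Serar; base rate stands.
Additional duty on 58.22 from Orova: +16%. Applied ad valorem rate: 8% + 16% = 24%.
Duty = €18,074.10 × 24% = €4,337.78.
Line 2 (22.45, Serar, 323 kg, €78,540.68):
Base rate for 22.45 is 8.5%.
Origin Serar qualifies under the Ulovia–Serar agreement and 22.45 is covered: preferential rate 7% applies instead.
Duty = €78,540.68 × 7% = €5,497.85.
Line 3 (02.40, Serar, 2,264 kg, €7,403.28):
Base rate for 02.40 is 2.5% + €3.73/kg.
Origin Serar qualifies under the Ulovia–Serar agreement and 02.40 is covered: preferential rate Free applies instead.
The additional-duty order on 02.40 targets Orova, not Serar; it does not apply.
Duty = €7,403.28 × 0% = €0.00.
Total = €4,337.78 + €5,497.85 + €0.00 = €9,835.63.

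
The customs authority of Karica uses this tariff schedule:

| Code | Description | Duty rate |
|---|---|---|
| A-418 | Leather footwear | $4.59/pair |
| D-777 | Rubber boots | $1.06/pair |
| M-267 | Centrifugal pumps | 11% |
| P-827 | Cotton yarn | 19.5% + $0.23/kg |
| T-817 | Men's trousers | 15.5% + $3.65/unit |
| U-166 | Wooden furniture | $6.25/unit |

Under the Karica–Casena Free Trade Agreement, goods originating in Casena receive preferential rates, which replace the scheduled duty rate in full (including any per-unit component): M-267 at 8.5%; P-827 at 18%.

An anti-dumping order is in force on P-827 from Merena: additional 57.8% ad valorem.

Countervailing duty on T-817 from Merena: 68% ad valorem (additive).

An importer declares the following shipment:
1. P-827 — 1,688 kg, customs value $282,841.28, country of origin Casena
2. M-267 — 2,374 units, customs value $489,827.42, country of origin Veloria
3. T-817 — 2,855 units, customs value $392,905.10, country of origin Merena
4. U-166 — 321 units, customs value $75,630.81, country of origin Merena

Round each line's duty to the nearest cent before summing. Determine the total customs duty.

$445,295.21

Line 1 (P-827, Casena, 1,688 kg, $282,841.28):
Base rate for P-827 is 19.5% + $0.23/kg.
Origin Casena qualifies under the Karica–Casena agreement and P-827 is covered: preferential rate 18% applies instead.
The additional-duty order on P-827 targets Merena, not Casena; it does not apply.
Duty = $282,841.28 × 18% = $50,911.43.
Line 2 (M-267, Veloria, 2,374 units, $489,827.42):
Base rate for M-267 is 11%.
M-267 has an FTA preferential rate, but origin Veloria is not Casena; base rate stands.
Duty = $489,827.42 × 11% = $53,881.02.
Line 3 (T-817, Merena, 2,855 units, $392,905.10):
Base rate for T-817 is 15.5% + $3.65/unit.
Additional duty on T-817 from Merena: +68%. Applied ad valorem rate: 15.5% + 68% = 83.5%.
Duty = $392,905.10 × 83.5% + 2,855 × $3.65 = $338,496.51.
Line 4 (U-166, Merena, 321 units, $75,630.81):
Base rate for U-166 is $6.25/unit.
Duty = 321 × $6.25 = $2,006.25.
Total = $50,911.43 + $53,881.02 + $338,496.51 + $2,006.25 = $445,295.21.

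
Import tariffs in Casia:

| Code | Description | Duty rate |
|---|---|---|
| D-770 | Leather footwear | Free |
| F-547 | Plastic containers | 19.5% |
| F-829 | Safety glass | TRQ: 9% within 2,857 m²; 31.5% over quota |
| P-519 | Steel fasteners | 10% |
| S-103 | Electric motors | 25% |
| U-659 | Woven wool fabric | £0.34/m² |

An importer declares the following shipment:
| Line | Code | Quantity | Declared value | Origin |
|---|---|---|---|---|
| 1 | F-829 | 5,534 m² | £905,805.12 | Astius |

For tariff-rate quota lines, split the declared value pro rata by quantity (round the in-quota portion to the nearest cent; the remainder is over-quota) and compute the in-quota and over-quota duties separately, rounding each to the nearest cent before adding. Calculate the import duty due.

Line 1 (F-829, Astius, 5,534 m², £905,805.12):
Code F-829 is under a tariff-rate quota (threshold 2,857 m²). In-quota: 2,857 m² at 9%; over-quota: 2,677 m² at 31.5%.
Pro-rata value split: in-quota = £905,805.12 × 2,857/5,534 = £467,633.76; over-quota = £905,805.12 − £467,633.76 = £438,171.36.
In-quota duty = £467,633.76 × 9% = £42,087.04. Over-quota duty = £438,171.36 × 31.5% = £138,023.98.
Line duty = £42,087.04 + £138,023.98 = £180,111.02.

£180,111.02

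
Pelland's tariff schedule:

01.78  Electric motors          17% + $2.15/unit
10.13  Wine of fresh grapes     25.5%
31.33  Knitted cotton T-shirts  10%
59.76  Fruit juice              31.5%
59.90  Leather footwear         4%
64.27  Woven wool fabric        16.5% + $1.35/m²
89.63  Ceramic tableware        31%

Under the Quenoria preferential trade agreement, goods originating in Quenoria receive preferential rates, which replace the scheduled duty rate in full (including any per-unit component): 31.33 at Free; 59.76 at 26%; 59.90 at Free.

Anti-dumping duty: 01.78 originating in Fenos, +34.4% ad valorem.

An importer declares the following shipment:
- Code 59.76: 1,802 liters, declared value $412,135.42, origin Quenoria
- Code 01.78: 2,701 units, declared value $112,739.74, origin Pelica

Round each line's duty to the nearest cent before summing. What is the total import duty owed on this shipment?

$132,128.12

Line 1 (59.76, Quenoria, 1,802 liters, $412,135.42):
Base rate for 59.76 is 31.5%.
Origin Quenoria qualifies under the Pelland–Quenoria agreement and 59.76 is covered: preferential rate 26% applies instead.
Duty = $412,135.42 × 26% = $107,155.21.
Line 2 (01.78, Pelica, 2,701 units, $112,739.74):
Base rate for 01.78 is 17% + $2.15/unit.
The additional-duty order on 01.78 targets Fenos, not Pelica; it does not apply.
Duty = $112,739.74 × 17% + 2,701 × $2.15 = $24,972.91.
Total = $107,155.21 + $24,972.91 = $132,128.12.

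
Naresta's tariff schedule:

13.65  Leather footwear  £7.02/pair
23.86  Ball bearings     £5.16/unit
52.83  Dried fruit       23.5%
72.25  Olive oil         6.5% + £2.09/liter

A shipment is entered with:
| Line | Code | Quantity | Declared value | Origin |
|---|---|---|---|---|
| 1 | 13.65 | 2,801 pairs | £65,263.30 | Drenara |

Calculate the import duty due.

£19,663.02

Line 1 (13.65, Drenara, 2,801 pairs, £65,263.30):
Base rate for 13.65 is £7.02/pair.
Duty = 2,801 × £7.02 = £19,663.02.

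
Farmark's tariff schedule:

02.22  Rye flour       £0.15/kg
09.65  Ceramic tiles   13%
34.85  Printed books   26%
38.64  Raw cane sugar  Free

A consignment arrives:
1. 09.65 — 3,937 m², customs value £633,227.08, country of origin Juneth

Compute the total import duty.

Line 1 (09.65, Juneth, 3,937 m², £633,227.08):
Base rate for 09.65 is 13%.
Duty = £633,227.08 × 13% = £82,319.52.

£82,319.52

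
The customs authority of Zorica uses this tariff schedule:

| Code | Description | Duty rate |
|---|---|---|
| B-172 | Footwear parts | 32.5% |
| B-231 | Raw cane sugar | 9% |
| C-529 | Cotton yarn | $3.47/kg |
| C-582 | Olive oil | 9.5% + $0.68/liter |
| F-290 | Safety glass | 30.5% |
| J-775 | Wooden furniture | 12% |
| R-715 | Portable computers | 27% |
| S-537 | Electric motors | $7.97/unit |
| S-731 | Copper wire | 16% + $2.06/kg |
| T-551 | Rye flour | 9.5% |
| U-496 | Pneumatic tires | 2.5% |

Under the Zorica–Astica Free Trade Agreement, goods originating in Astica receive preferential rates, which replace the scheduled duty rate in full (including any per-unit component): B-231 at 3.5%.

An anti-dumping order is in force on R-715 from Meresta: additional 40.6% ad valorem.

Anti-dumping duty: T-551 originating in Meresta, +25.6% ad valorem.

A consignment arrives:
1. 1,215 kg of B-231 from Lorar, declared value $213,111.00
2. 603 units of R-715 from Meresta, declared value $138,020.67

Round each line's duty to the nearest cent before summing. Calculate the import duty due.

$112,481.96

Line 1 (B-231, Lorar, 1,215 kg, $213,111.00):
Base rate for B-231 is 9%.
B-231 has an FTA preferential rate, but origin Lorar is not Astica; base rate stands.
Duty = $213,111.00 × 9% = $19,179.99.
Line 2 (R-715, Meresta, 603 units, $138,020.67):
Base rate for R-715 is 27%.
Additional duty on R-715 from Meresta: +40.6%. Applied ad valorem rate: 27% + 40.6% = 67.6%.
Duty = $138,020.67 × 67.6% = $93,301.97.
Total = $19,179.99 + $93,301.97 = $112,481.96.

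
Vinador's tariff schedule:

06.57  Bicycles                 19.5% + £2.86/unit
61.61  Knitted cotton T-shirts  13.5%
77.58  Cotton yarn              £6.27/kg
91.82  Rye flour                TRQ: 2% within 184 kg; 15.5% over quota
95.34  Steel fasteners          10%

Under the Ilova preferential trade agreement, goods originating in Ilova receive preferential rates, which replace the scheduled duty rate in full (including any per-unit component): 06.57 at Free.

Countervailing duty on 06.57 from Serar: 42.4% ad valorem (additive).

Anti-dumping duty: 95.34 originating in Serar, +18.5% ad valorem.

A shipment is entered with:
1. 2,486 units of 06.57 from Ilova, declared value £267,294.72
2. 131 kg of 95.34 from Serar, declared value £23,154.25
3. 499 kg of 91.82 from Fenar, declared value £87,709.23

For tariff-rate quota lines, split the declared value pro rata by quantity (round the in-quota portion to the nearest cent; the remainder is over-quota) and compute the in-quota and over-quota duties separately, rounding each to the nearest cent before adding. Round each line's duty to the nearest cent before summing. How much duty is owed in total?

£15,827.76

Line 1 (06.57, Ilova, 2,486 units, £267,294.72):
Base rate for 06.57 is 19.5% + £2.86/unit.
Origin Ilova qualifies under the Vinador–Ilova agreement and 06.57 is covered: preferential rate Free applies instead.
The additional-duty order on 06.57 targets Serar, not Ilova; it does not apply.
Duty = £267,294.72 × 0% = £0.00.
Line 2 (95.34, Serar, 131 kg, £23,154.25):
Base rate for 95.34 is 10%.
Additional duty on 95.34 from Serar: +18.5%. Applied ad valorem rate: 10% + 18.5% = 28.5%.
Duty = £23,154.25 × 28.5% = £6,598.96.
Line 3 (91.82, Fenar, 499 kg, £87,709.23):
Code 91.82 is under a tariff-rate quota (threshold 184 kg). In-quota: 184 kg at 2%; over-quota: 315 kg at 15.5%.
Pro-rata value split: in-quota = £87,709.23 × 184/499 = £32,341.68; over-quota = £87,709.23 − £32,341.68 = £55,367.55.
In-quota duty = £32,341.68 × 2% = £646.83. Over-quota duty = £55,367.55 × 15.5% = £8,581.97.
Line duty = £646.83 + £8,581.97 = £9,228.80.
Total = £0.00 + £6,598.96 + £9,228.80 = £15,827.76.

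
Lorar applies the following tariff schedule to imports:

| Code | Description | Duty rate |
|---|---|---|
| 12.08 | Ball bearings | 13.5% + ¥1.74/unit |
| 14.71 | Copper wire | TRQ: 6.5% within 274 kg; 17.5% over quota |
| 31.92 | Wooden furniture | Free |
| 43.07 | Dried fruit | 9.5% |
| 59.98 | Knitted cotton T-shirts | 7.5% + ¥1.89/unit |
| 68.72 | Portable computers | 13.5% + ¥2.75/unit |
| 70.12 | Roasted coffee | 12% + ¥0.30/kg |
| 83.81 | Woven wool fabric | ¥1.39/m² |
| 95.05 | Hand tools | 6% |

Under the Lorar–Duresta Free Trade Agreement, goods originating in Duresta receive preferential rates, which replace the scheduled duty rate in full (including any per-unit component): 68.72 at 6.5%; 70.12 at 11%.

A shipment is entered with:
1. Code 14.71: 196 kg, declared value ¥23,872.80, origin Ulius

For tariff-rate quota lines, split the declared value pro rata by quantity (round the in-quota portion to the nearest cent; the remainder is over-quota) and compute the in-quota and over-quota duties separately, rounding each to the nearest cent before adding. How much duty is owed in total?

Line 1 (14.71, Ulius, 196 kg, ¥23,872.80):
Code 14.71 is under a tariff-rate quota (threshold 274 kg). Quantity 196 kg is within the quota, so the in-quota rate 6.5% applies to the full value.
Duty = ¥23,872.80 × 6.5% = ¥1,551.73.

¥1,551.73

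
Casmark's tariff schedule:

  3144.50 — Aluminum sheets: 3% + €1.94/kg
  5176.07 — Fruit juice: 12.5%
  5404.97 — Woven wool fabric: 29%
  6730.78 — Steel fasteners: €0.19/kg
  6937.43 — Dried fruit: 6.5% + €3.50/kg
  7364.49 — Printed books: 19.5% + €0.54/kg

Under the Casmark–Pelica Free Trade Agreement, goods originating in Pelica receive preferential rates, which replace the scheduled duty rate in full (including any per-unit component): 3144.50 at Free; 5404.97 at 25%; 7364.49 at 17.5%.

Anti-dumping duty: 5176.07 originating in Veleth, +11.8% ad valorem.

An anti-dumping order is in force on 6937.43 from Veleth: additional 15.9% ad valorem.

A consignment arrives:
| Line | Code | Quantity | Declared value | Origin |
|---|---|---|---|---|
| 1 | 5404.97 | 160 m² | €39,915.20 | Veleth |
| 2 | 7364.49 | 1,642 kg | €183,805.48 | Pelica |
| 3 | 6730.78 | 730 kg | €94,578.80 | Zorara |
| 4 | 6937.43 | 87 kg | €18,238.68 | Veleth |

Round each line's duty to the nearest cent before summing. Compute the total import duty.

Line 1 (5404.97, Veleth, 160 m², €39,915.20):
Base rate for 5404.97 is 29%.
5404.97 has an FTA preferential rate, but origin Veleth is not Pelica; base rate stands.
Duty = €39,915.20 × 29% = €11,575.41.
Line 2 (7364.49, Pelica, 1,642 kg, €183,805.48):
Base rate for 7364.49 is 19.5% + €0.54/kg.
Origin Pelica qualifies under the Casmark–Pelica agreement and 7364.49 is covered: preferential rate 17.5% applies instead.
Duty = €183,805.48 × 17.5% = €32,165.96.
Line 3 (6730.78, Zorara, 730 kg, €94,578.80):
Base rate for 6730.78 is €0.19/kg.
Duty = 730 × €0.19 = €138.70.
Line 4 (6937.43, Veleth, 87 kg, €18,238.68):
Base rate for 6937.43 is 6.5% + €3.50/kg.
Additional duty on 6937.43 from Veleth: +15.9%. Applied ad valorem rate: 6.5% + 15.9% = 22.4%.
Duty = €18,238.68 × 22.4% + 87 × €3.50 = €4,389.96.
Total = €11,575.41 + €32,165.96 + €138.70 + €4,389.96 = €48,270.03.

€48,270.03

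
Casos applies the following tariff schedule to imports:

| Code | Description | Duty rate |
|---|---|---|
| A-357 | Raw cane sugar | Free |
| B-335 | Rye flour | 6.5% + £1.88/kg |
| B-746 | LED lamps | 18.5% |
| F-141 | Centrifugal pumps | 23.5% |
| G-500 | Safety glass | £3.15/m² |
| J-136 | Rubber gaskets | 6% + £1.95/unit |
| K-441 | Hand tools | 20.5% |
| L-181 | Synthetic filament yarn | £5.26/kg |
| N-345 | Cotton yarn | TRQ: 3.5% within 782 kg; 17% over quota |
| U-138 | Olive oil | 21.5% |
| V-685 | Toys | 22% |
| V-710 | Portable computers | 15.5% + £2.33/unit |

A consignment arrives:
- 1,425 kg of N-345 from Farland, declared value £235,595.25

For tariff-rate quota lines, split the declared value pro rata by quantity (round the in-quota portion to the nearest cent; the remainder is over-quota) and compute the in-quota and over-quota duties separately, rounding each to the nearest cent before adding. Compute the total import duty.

£22,597.30

Line 1 (N-345, Farland, 1,425 kg, £235,595.25):
Code N-345 is under a tariff-rate quota (threshold 782 kg). In-quota: 782 kg at 3.5%; over-quota: 643 kg at 17%.
Pro-rata value split: in-quota = £235,595.25 × 782/1,425 = £129,288.06; over-quota = £235,595.25 − £129,288.06 = £106,307.19.
In-quota duty = £129,288.06 × 3.5% = £4,525.08. Over-quota duty = £106,307.19 × 17% = £18,072.22.
Line duty = £4,525.08 + £18,072.22 = £22,597.30.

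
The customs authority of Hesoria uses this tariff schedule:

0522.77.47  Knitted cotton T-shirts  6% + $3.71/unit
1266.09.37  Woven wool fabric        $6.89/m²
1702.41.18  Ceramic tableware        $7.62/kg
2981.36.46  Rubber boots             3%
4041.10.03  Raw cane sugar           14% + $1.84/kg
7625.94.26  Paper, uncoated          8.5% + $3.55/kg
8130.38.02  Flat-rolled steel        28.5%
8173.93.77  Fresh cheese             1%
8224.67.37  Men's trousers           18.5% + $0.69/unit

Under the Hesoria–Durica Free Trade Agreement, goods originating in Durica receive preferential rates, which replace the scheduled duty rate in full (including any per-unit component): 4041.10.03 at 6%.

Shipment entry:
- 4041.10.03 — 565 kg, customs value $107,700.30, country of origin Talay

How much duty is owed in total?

$16,117.64

Line 1 (4041.10.03, Talay, 565 kg, $107,700.30):
Base rate for 4041.10.03 is 14% + $1.84/kg.
4041.10.03 has an FTA preferential rate, but origin Talay is not Durica; base rate stands.
Duty = $107,700.30 × 14% + 565 × $1.84 = $16,117.64.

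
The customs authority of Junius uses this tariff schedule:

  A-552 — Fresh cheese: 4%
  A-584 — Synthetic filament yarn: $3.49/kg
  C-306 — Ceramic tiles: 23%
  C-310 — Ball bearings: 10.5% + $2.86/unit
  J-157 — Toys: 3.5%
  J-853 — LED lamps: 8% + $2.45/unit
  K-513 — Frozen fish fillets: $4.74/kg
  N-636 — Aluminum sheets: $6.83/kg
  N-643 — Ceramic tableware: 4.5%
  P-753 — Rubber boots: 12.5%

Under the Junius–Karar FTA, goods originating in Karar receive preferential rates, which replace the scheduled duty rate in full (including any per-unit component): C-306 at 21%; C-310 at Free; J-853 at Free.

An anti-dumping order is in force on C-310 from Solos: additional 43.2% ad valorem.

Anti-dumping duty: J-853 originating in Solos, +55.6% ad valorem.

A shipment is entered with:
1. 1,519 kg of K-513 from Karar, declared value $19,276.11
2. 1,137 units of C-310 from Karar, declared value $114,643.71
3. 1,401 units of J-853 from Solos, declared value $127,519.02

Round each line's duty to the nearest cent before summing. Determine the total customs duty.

$91,734.61

Line 1 (K-513, Karar, 1,519 kg, $19,276.11):
Base rate for K-513 is $4.74/kg.
Origin Karar is the FTA partner but K-513 is not on the preference list; base rate stands.
Duty = 1,519 × $4.74 = $7,200.06.
Line 2 (C-310, Karar, 1,137 units, $114,643.71):
Base rate for C-310 is 10.5% + $2.86/unit.
Origin Karar qualifies under the Junius–Karar agreement and C-310 is covered: preferential rate Free applies instead.
The additional-duty order on C-310 targets Solos, not Karar; it does not apply.
Duty = $114,643.71 × 0% = $0.00.
Line 3 (J-853, Solos, 1,401 units, $127,519.02):
Base rate for J-853 is 8% + $2.45/unit.
J-853 has an FTA preferential rate, but origin Solos is not Karar; base rate stands.
Additional duty on J-853 from Solos: +55.6%. Applied ad valorem rate: 8% + 55.6% = 63.6%.
Duty = $127,519.02 × 63.6% + 1,401 × $2.45 = $84,534.55.
Total = $7,200.06 + $0.00 + $84,534.55 = $91,734.61.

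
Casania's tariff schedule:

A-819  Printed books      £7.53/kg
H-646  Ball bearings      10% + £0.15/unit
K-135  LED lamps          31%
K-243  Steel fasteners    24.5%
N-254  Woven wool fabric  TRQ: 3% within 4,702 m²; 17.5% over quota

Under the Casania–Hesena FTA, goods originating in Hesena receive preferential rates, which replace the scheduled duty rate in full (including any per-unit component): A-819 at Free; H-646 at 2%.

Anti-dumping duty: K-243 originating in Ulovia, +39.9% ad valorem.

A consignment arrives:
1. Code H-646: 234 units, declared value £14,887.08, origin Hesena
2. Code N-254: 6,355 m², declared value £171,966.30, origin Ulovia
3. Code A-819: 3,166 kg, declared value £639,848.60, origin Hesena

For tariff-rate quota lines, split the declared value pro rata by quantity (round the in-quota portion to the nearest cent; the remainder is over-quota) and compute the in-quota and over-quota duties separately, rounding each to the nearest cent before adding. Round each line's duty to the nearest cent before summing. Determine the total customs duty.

£11,942.60

Line 1 (H-646, Hesena, 234 units, £14,887.08):
Base rate for H-646 is 10% + £0.15/unit.
Origin Hesena qualifies under the Casania–Hesena agreement and H-646 is covered: preferential rate 2% applies instead.
Duty = £14,887.08 × 2% = £297.74.
Line 2 (N-254, Ulovia, 6,355 m², £171,966.30):
Code N-254 is under a tariff-rate quota (threshold 4,702 m²). In-quota: 4,702 m² at 3%; over-quota: 1,653 m² at 17.5%.
Pro-rata value split: in-quota = £171,966.30 × 4,702/6,355 = £127,236.12; over-quota = £171,966.30 − £127,236.12 = £44,730.18.
In-quota duty = £127,236.12 × 3% = £3,817.08. Over-quota duty = £44,730.18 × 17.5% = £7,827.78.
Line duty = £3,817.08 + £7,827.78 = £11,644.86.
Line 3 (A-819, Hesena, 3,166 kg, £639,848.60):
Base rate for A-819 is £7.53/kg.
Origin Hesena qualifies under the Casania–Hesena agreement and A-819 is covered: preferential rate Free applies instead.
Duty = £639,848.60 × 0% = £0.00.
Total = £297.74 + £11,644.86 + £0.00 = £11,942.60.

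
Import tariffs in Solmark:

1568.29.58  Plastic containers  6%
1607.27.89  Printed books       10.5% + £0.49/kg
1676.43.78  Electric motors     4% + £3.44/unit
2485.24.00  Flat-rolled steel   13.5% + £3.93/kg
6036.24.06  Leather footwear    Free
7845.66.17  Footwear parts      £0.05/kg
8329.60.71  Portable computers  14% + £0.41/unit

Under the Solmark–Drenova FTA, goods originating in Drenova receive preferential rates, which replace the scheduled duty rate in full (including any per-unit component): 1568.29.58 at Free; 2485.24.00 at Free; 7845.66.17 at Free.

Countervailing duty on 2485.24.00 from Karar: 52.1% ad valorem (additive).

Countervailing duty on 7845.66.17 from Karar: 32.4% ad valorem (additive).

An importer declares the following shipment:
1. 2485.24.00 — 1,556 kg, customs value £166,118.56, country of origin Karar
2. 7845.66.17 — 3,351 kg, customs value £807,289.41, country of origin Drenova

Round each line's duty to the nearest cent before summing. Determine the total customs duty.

£115,088.86

Line 1 (2485.24.00, Karar, 1,556 kg, £166,118.56):
Base rate for 2485.24.00 is 13.5% + £3.93/kg.
2485.24.00 has an FTA preferential rate, but origin Karar is not Drenova; base rate stands.
Additional duty on 2485.24.00 from Karar: +52.1%. Applied ad valorem rate: 13.5% + 52.1% = 65.6%.
Duty = £166,118.56 × 65.6% + 1,556 × £3.93 = £115,088.86.
Line 2 (7845.66.17, Drenova, 3,351 kg, £807,289.41):
Base rate for 7845.66.17 is £0.05/kg.
Origin Drenova qualifies under the Solmark–Drenova agreement and 7845.66.17 is covered: preferential rate Free applies instead.
The additional-duty order on 7845.66.17 targets Karar, not Drenova; it does not apply.
Duty = £807,289.41 × 0% = £0.00.
Total = £115,088.86 + £0.00 = £115,088.86.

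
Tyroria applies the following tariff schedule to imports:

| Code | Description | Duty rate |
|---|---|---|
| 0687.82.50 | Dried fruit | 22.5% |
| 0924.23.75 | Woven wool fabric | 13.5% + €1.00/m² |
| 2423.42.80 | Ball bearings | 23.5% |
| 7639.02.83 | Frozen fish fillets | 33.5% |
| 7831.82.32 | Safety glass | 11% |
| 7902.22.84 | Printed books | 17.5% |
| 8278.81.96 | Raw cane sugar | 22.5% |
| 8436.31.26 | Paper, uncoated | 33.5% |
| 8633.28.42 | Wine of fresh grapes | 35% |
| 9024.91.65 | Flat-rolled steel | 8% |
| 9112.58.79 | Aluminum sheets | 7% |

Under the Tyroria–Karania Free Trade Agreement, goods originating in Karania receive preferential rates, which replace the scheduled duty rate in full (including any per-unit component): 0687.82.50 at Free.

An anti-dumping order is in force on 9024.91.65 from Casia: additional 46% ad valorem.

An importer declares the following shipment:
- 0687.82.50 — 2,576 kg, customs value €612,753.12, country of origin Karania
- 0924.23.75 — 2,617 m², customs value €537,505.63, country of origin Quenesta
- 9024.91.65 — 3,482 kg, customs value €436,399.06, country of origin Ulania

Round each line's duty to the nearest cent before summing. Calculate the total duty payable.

€110,092.18

Line 1 (0687.82.50, Karania, 2,576 kg, €612,753.12):
Base rate for 0687.82.50 is 22.5%.
Origin Karania qualifies under the Tyroria–Karania agreement and 0687.82.50 is covered: preferential rate Free applies instead.
Duty = €612,753.12 × 0% = €0.00.
Line 2 (0924.23.75, Quenesta, 2,617 m², €537,505.63):
Base rate for 0924.23.75 is 13.5% + €1.00/m².
Duty = €537,505.63 × 13.5% + 2,617 × €1.00 = €75,180.26.
Line 3 (9024.91.65, Ulania, 3,482 kg, €436,399.06):
Base rate for 9024.91.65 is 8%.
The additional-duty order on 9024.91.65 targets Casia, not Ulania; it does not apply.
Duty = €436,399.06 × 8% = €34,911.92.
Total = €0.00 + €75,180.26 + €34,911.92 = €110,092.18.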